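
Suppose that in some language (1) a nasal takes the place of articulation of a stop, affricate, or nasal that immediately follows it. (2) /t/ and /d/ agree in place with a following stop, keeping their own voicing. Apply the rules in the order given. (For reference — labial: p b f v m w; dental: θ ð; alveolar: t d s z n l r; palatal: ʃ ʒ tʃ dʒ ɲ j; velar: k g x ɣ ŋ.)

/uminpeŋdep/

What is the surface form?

Rule 1: /n/ before /p/ (labial) → [m]
Rule 1: /ŋ/ before /d/ (alveolar) → [n]
After rule 1: umimpendep
Rule 2: no segment meets the rule's conditions; no change.

[umimpendep]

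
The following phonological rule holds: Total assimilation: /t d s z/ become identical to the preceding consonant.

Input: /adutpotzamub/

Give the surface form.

[adutpottamub]

/z/ after /t/ → [t] (total assimilation)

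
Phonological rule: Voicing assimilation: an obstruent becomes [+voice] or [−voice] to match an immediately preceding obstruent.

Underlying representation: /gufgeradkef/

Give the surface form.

[gufkeradgef]

/g/ after /f/ (voiceless) → [k]
/k/ after /d/ (voiced) → [g]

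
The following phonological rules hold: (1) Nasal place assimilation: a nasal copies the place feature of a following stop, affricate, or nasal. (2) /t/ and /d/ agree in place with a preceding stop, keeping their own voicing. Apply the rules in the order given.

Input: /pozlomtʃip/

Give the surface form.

[pozloɲtʃip]

Rule 1: /m/ before /tʃ/ (palatal) → [ɲ]
After rule 1: pozloɲtʃip
Rule 2: no segment meets the rule's conditions; no change.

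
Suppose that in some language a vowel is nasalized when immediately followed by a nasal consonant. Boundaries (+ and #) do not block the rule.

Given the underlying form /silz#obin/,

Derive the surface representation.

/i/ before nasal /n/ → [ĩ]

[silz#obĩn]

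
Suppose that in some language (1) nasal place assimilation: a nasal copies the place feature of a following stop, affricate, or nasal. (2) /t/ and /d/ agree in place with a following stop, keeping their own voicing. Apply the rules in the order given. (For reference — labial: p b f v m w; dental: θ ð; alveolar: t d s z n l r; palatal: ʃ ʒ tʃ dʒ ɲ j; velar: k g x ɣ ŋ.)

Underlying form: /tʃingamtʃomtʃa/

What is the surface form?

Rule 1: /n/ before /g/ (velar) → [ŋ]
Rule 1: /m/ before /tʃ/ (palatal) → [ɲ]
Rule 1: /m/ before /tʃ/ (palatal) → [ɲ]
After rule 1: tʃiŋgaɲtʃoɲtʃa
Rule 2: no segment meets the rule's conditions; no change.

[tʃiŋgaɲtʃoɲtʃa]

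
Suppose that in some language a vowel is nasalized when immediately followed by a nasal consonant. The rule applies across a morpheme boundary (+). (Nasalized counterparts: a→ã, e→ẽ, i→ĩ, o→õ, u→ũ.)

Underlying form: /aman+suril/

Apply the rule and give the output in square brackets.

/a/ before nasal /m/ → [ã]
/a/ before nasal /n/ → [ã]

[ãmãn+suril]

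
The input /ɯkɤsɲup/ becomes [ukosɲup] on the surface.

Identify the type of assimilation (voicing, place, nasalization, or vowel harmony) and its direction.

vowel harmony, regressive

/ɯ/→[u] /ɤ/→[o].
Vowels agree with the last vowel, so the harmony is regressive.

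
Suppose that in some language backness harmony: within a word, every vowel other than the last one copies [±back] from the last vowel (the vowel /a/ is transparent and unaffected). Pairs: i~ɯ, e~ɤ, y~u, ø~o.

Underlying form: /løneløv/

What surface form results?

no segment meets the rule's conditions; no change.

[løneløv]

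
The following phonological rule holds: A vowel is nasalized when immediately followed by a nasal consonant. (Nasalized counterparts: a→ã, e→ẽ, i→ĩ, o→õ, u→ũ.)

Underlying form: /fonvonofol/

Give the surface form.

[fõnvõnofol]

/o/ before nasal /n/ → [õ]
/o/ before nasal /n/ → [õ]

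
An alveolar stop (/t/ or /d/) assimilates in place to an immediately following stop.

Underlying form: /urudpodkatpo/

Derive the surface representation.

/d/ before /p/ (labial) → [b]
/d/ before /k/ (velar) → [g]
/t/ before /p/ (labial) → [p]

[urubpogkappo]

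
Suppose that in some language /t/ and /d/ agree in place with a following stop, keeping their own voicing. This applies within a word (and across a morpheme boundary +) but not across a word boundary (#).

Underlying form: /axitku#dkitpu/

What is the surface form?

/t/ before /k/ (velar) → [k]
/d/ before /k/ (velar) → [g]
/t/ before /p/ (labial) → [p]

[axikku#gkippu]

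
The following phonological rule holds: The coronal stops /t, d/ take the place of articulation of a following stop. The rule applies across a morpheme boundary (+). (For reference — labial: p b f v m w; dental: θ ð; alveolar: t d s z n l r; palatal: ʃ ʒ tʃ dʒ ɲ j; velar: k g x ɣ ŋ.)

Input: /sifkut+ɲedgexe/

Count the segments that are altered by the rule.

1

/d/ before /g/ (velar) → [g]
1 segment changes.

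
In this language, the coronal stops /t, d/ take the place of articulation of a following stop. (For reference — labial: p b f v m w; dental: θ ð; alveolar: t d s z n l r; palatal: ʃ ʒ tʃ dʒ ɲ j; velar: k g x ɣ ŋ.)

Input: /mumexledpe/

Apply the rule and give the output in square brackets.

/d/ before /p/ (labial) → [b]

[mumexlebpe]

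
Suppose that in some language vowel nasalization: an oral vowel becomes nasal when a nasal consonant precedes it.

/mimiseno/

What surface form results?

/i/ after nasal /m/ → [ĩ]
/i/ after nasal /m/ → [ĩ]
/o/ after nasal /n/ → [õ]

[mĩmĩsenõ]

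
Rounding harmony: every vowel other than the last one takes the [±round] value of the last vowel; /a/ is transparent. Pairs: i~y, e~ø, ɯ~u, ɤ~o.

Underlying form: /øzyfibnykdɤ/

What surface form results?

[ezifibnikdɤ]

/ø/ harmonizes with /ɤ/ ([-round]) → [e]
/y/ harmonizes with /ɤ/ ([-round]) → [i]
/y/ harmonizes with /ɤ/ ([-round]) → [i]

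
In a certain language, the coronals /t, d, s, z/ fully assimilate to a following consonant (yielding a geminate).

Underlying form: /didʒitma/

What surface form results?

[didʒimma]

/t/ before /m/ → [m] (total assimilation)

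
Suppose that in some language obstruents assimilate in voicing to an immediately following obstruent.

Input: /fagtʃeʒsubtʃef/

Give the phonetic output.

/g/ before /tʃ/ (voiceless) → [k]
/ʒ/ before /s/ (voiceless) → [ʃ]
/b/ before /tʃ/ (voiceless) → [p]

[faktʃeʃsuptʃef]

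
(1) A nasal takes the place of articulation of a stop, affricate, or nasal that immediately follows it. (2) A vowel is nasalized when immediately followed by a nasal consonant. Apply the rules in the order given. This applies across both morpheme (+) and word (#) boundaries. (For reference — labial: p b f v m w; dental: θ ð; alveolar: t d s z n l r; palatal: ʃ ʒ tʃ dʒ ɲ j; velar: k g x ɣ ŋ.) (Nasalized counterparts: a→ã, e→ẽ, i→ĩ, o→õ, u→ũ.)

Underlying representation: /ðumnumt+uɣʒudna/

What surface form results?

[ðũnnũnt+uɣʒudna]

Rule 1: /m/ before /n/ (alveolar) → [n]
Rule 1: /m/ before /t/ (alveolar) → [n]
After rule 1: ðunnunt+uɣʒudna
Rule 2: /u/ before nasal /n/ → [ũ]
Rule 2: /u/ before nasal /n/ → [ũ]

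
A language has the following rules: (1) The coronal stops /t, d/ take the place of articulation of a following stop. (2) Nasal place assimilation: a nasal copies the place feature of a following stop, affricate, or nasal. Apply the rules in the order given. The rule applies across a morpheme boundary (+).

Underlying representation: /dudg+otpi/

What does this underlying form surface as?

Rule 1: /d/ before /g/ (velar) → [g]
Rule 1: /t/ before /p/ (labial) → [p]
After rule 1: dugg+oppi
Rule 2: no segment meets the rule's conditions; no change.

[dugg+oppi]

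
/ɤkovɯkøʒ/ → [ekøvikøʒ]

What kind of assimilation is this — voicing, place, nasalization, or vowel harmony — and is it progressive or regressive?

/ɤ/→[e] /o/→[ø] /ɯ/→[i].
Vowels agree with the last vowel, so the harmony is regressive.

vowel harmony, regressive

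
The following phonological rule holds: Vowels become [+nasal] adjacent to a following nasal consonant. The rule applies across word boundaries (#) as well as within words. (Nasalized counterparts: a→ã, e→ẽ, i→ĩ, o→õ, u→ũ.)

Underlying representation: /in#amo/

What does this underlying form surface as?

/i/ before nasal /n/ → [ĩ]
/a/ before nasal /m/ → [ã]

[ĩn#ãmo]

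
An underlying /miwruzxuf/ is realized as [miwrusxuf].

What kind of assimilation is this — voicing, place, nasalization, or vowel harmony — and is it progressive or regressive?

voicing assimilation, regressive

/z/→[s].
Each target copies a feature from the following segment, so the direction is regressive.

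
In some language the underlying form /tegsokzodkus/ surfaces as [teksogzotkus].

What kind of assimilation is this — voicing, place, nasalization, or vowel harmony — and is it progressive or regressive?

voicing assimilation, regressive

/g/→[k] /k/→[g] /d/→[t].
Each target copies a feature from the following segment, so the direction is regressive.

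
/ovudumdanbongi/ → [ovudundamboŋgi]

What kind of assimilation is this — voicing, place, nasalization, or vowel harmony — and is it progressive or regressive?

/m/→[n] /n/→[m] /n/→[ŋ].
Each target copies a feature from the following segment, so the direction is regressive.

place assimilation, regressive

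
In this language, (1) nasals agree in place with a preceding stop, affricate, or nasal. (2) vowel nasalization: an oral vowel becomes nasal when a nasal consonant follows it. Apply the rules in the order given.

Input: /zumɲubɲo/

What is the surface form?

[zũmmubmo]

Rule 1: /ɲ/ after /m/ (labial) → [m]
Rule 1: /ɲ/ after /b/ (labial) → [m]
After rule 1: zummubmo
Rule 2: /u/ before nasal /m/ → [ũ]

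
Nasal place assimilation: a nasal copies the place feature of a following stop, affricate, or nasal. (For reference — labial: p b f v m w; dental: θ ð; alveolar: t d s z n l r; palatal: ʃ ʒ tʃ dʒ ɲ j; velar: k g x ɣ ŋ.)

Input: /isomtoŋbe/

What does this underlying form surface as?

/m/ before /t/ (alveolar) → [n]
/ŋ/ before /b/ (labial) → [m]

[isontombe]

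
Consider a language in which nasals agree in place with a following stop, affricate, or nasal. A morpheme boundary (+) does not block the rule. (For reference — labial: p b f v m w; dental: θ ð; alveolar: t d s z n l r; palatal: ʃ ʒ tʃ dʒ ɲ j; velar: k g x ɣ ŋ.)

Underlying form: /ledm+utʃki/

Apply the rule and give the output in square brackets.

[ledm+utʃki]

no segment meets the rule's conditions; no change.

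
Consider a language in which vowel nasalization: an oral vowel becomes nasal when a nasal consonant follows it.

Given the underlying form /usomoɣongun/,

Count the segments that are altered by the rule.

3

/o/ before nasal /m/ → [õ]
/o/ before nasal /n/ → [õ]
/u/ before nasal /n/ → [ũ]
3 segments change.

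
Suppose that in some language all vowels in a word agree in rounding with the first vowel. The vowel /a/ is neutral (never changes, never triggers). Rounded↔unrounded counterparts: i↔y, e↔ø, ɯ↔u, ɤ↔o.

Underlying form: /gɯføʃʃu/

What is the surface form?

[gɯfeʃʃɯ]

/ø/ harmonizes with /ɯ/ ([-round]) → [e]
/u/ harmonizes with /ɯ/ ([-round]) → [ɯ]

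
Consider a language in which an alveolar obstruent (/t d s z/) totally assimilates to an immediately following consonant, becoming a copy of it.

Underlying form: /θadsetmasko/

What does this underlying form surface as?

/d/ before /s/ → [s] (total assimilation)
/t/ before /m/ → [m] (total assimilation)
/s/ before /k/ → [k] (total assimilation)

[θassemmakko]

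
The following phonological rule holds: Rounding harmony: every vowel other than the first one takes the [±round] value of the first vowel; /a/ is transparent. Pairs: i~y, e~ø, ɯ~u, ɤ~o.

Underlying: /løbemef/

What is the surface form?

/e/ harmonizes with /ø/ ([+round]) → [ø]
/e/ harmonizes with /ø/ ([+round]) → [ø]

[løbømøf]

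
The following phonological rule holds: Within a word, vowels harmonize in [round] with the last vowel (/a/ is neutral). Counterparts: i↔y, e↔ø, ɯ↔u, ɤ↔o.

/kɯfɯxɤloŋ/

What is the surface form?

[kufuxoloŋ]

/ɯ/ harmonizes with /o/ ([+round]) → [u]
/ɯ/ harmonizes with /o/ ([+round]) → [u]
/ɤ/ harmonizes with /o/ ([+round]) → [o]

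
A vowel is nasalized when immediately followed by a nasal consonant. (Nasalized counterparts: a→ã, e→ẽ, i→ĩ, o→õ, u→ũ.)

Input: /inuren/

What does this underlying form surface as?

[ĩnurẽn]

/i/ before nasal /n/ → [ĩ]
/e/ before nasal /n/ → [ẽ]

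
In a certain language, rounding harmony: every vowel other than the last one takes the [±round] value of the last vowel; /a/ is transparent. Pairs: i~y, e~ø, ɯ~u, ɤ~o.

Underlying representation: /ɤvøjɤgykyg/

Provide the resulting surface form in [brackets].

[ovøjogykyg]

/ɤ/ harmonizes with /y/ ([+round]) → [o]
/ɤ/ harmonizes with /y/ ([+round]) → [o]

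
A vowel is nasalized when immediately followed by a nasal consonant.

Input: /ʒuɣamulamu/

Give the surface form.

[ʒuɣãmulãmu]

/a/ before nasal /m/ → [ã]
/a/ before nasal /m/ → [ã]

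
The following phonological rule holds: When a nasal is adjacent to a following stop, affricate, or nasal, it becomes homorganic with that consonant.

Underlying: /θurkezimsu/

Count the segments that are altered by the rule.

0

No segment meets the rule's conditions.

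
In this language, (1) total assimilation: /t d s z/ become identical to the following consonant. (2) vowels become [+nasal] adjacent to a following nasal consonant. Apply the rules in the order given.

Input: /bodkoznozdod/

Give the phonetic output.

Rule 1: /d/ before /k/ → [k] (total assimilation)
Rule 1: /z/ before /n/ → [n] (total assimilation)
Rule 1: /z/ before /d/ → [d] (total assimilation)
After rule 1: bokkonnoddod
Rule 2: /o/ before nasal /n/ → [õ]

[bokkõnnoddod]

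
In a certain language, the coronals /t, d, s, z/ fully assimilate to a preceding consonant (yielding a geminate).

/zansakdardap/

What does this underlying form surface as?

/s/ after /n/ → [n] (total assimilation)
/d/ after /k/ → [k] (total assimilation)
/d/ after /r/ → [r] (total assimilation)

[zannakkarrap]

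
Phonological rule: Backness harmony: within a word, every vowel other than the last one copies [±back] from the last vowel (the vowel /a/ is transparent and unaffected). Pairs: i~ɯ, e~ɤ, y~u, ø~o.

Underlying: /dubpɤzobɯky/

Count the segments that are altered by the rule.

/u/ harmonizes with /y/ ([-back]) → [y]
/ɤ/ harmonizes with /y/ ([-back]) → [e]
/o/ harmonizes with /y/ ([-back]) → [ø]
/ɯ/ harmonizes with /y/ ([-back]) → [i]
4 segments change.

4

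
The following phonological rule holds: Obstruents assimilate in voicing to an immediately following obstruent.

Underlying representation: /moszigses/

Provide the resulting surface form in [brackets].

/s/ before /z/ (voiced) → [z]
/g/ before /s/ (voiceless) → [k]

[mozzikses]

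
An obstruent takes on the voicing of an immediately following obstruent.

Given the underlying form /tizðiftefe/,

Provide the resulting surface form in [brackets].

no segment meets the rule's conditions; no change.

[tizðiftefe]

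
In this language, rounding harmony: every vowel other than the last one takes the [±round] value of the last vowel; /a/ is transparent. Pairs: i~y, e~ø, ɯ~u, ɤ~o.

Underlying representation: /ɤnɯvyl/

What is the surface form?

/ɤ/ harmonizes with /y/ ([+round]) → [o]
/ɯ/ harmonizes with /y/ ([+round]) → [u]

[onuvyl]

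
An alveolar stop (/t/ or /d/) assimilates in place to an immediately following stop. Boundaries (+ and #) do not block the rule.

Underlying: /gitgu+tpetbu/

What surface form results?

[gikgu+ppepbu]

/t/ before /g/ (velar) → [k]
/t/ before /p/ (labial) → [p]
/t/ before /b/ (labial) → [p]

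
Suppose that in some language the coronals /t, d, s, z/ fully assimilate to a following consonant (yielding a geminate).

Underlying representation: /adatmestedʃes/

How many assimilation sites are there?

/t/ before /m/ → [m] (total assimilation)
/s/ before /t/ → [t] (total assimilation)
/d/ before /ʃ/ → [ʃ] (total assimilation)
3 segments change.

3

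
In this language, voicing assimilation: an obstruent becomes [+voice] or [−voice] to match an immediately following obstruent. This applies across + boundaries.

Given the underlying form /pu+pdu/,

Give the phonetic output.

[pu+bdu]

/p/ before /d/ (voiced) → [b]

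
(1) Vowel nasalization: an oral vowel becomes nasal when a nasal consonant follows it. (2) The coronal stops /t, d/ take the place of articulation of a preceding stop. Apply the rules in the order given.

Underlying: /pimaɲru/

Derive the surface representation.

[pĩmãɲru]

Rule 1: /i/ before nasal /m/ → [ĩ]
Rule 1: /a/ before nasal /ɲ/ → [ã]
After rule 1: pĩmãɲru
Rule 2: no segment meets the rule's conditions; no change.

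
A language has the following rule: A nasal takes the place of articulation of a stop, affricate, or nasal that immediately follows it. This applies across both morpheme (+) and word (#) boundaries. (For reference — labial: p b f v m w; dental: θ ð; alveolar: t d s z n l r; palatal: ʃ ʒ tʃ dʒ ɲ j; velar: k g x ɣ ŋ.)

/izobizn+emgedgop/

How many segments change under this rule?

/m/ before /g/ (velar) → [ŋ]
1 segment changes.

1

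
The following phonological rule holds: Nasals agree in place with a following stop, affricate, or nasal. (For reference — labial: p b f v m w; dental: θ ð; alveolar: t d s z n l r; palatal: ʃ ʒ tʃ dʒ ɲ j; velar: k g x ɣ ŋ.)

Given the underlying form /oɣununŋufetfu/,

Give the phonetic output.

[oɣunuŋŋufetfu]

/n/ before /ŋ/ (velar) → [ŋ]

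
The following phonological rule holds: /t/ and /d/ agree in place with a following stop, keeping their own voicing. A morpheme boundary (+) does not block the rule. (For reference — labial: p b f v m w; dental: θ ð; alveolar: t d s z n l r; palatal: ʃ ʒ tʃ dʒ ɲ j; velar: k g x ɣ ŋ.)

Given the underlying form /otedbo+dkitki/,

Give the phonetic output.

[otebbo+gkikki]

/d/ before /b/ (labial) → [b]
/d/ before /k/ (velar) → [g]
/t/ before /k/ (velar) → [k]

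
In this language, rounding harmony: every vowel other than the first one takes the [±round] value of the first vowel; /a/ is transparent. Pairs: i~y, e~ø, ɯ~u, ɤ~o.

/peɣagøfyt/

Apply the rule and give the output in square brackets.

/ø/ harmonizes with /e/ ([-round]) → [e]
/y/ harmonizes with /e/ ([-round]) → [i]

[peɣagefit]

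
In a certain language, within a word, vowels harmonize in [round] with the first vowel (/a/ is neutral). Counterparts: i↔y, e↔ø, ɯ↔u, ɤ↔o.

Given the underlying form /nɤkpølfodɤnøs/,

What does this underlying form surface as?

[nɤkpelfɤdɤnes]

/ø/ harmonizes with /ɤ/ ([-round]) → [e]
/o/ harmonizes with /ɤ/ ([-round]) → [ɤ]
/ø/ harmonizes with /ɤ/ ([-round]) → [e]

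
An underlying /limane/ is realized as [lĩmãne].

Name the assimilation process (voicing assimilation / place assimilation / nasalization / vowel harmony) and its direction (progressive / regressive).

nasalization, regressive

/i/→[ĩ] /a/→[ã].
Each target copies a feature from the following segment, so the direction is regressive.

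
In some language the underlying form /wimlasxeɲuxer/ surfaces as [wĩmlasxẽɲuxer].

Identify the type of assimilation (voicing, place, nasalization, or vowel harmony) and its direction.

nasalization, regressive

/i/→[ĩ] /e/→[ẽ].
Each target copies a feature from the following segment, so the direction is regressive.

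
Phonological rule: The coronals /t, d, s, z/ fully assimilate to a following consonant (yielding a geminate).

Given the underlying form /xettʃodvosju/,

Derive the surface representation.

[xetʃtʃovvojju]

/t/ before /tʃ/ → [tʃ] (total assimilation)
/d/ before /v/ → [v] (total assimilation)
/s/ before /j/ → [j] (total assimilation)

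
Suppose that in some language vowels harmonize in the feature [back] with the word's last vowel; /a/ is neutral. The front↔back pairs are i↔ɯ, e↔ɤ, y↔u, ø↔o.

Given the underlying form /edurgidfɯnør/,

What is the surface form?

[edyrgidfinør]

/u/ harmonizes with /ø/ ([-back]) → [y]
/ɯ/ harmonizes with /ø/ ([-back]) → [i]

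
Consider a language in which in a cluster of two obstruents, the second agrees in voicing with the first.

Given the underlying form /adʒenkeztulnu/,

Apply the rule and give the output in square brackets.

/t/ after /z/ (voiced) → [d]

[adʒenkezdulnu]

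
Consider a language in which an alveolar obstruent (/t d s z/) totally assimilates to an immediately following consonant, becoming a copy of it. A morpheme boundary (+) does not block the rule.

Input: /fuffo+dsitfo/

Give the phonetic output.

/d/ before /s/ → [s] (total assimilation)
/t/ before /f/ → [f] (total assimilation)

[fuffo+ssiffo]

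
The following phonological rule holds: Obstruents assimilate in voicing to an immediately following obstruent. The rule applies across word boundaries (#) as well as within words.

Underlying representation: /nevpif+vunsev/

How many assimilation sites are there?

2

/v/ before /p/ (voiceless) → [f]
/f/ before /v/ (voiced) → [v]
2 segments change.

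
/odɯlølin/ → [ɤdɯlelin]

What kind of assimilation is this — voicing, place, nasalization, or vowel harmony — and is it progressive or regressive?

/o/→[ɤ] /ø/→[e].
Vowels agree with the last vowel, so the harmony is regressive.

vowel harmony, regressive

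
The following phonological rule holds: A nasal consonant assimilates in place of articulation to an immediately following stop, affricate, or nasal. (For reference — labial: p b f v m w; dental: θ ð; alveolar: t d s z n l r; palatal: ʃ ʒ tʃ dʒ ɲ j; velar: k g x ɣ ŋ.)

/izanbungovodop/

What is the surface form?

[izambuŋgovodop]

/n/ before /b/ (labial) → [m]
/n/ before /g/ (velar) → [ŋ]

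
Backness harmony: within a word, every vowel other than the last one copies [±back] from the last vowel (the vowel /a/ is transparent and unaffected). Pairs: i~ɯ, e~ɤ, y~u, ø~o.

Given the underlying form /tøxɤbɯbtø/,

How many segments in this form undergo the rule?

/ɤ/ harmonizes with /ø/ ([-back]) → [e]
/ɯ/ harmonizes with /ø/ ([-back]) → [i]
2 segments change.

2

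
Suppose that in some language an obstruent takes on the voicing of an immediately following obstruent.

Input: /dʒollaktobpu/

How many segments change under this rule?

/b/ before /p/ (voiceless) → [p]
1 segment changes.

1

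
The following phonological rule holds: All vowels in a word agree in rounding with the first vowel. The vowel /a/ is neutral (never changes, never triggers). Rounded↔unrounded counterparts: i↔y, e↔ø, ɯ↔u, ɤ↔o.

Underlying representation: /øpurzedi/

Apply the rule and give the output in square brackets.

[øpurzødy]

/e/ harmonizes with /ø/ ([+round]) → [ø]
/i/ harmonizes with /ø/ ([+round]) → [y]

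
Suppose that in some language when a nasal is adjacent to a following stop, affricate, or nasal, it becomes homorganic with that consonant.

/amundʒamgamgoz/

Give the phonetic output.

/n/ before /dʒ/ (palatal) → [ɲ]
/m/ before /g/ (velar) → [ŋ]
/m/ before /g/ (velar) → [ŋ]

[amuɲdʒaŋgaŋgoz]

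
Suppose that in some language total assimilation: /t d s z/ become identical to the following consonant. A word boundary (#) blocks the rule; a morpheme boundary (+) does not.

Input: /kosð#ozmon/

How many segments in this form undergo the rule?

/s/ before /ð/ → [ð] (total assimilation)
/z/ before /m/ → [m] (total assimilation)
2 segments change.

2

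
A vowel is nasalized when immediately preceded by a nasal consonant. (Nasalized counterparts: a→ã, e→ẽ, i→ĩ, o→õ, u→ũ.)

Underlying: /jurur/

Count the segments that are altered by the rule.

0

No segment meets the rule's conditions.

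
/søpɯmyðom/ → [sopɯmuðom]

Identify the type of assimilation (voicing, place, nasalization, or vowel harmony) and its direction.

/ø/→[o] /y/→[u].
Vowels agree with the last vowel, so the harmony is regressive.

vowel harmony, regressive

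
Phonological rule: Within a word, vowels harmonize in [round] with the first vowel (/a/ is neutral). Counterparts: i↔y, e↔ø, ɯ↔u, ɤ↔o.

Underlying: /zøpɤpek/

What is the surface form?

/ɤ/ harmonizes with /ø/ ([+round]) → [o]
/e/ harmonizes with /ø/ ([+round]) → [ø]

[zøpopøk]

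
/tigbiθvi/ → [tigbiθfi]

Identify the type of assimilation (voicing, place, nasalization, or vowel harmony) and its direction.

/v/→[f].
Each target copies a feature from the preceding segment, so the direction is progressive.

voicing assimilation, progressive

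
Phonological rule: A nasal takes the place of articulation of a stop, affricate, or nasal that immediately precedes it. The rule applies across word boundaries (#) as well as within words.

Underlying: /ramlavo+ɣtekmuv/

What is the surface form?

[ramlavo+ɣtekŋuv]

/m/ after /k/ (velar) → [ŋ]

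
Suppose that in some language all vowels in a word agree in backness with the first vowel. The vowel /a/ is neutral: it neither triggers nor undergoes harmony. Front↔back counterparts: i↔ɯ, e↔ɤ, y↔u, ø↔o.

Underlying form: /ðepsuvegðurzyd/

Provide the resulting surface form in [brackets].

/u/ harmonizes with /e/ ([-back]) → [y]
/u/ harmonizes with /e/ ([-back]) → [y]

[ðepsyvegðyrzyd]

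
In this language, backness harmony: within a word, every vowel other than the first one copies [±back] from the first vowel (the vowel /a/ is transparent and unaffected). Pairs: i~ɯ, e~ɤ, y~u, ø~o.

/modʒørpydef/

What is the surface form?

[modʒorpudɤf]

/ø/ harmonizes with /o/ ([+back]) → [o]
/y/ harmonizes with /o/ ([+back]) → [u]
/e/ harmonizes with /o/ ([+back]) → [ɤ]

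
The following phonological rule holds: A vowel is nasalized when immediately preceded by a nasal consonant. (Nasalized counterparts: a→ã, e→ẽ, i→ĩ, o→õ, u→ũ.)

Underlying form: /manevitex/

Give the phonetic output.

/a/ after nasal /m/ → [ã]
/e/ after nasal /n/ → [ẽ]

[mãnẽvitex]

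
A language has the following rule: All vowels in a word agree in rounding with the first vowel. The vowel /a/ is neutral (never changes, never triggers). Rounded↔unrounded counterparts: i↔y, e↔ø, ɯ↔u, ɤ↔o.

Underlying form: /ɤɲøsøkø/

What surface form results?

/ø/ harmonizes with /ɤ/ ([-round]) → [e]
/ø/ harmonizes with /ɤ/ ([-round]) → [e]
/ø/ harmonizes with /ɤ/ ([-round]) → [e]

[ɤɲeseke]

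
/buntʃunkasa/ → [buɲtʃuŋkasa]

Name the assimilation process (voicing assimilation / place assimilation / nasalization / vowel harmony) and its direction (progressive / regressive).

place assimilation, regressive

/n/→[ɲ] /n/→[ŋ].
Each target copies a feature from the following segment, so the direction is regressive.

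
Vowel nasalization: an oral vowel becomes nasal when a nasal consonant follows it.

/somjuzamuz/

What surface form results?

/o/ before nasal /m/ → [õ]
/a/ before nasal /m/ → [ã]

[sõmjuzãmuz]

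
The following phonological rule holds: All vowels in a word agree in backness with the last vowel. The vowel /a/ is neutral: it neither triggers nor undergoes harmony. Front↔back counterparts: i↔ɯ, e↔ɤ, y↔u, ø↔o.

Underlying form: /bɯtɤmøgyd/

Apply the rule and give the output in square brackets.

[bitemøgyd]

/ɯ/ harmonizes with /y/ ([-back]) → [i]
/ɤ/ harmonizes with /y/ ([-back]) → [e]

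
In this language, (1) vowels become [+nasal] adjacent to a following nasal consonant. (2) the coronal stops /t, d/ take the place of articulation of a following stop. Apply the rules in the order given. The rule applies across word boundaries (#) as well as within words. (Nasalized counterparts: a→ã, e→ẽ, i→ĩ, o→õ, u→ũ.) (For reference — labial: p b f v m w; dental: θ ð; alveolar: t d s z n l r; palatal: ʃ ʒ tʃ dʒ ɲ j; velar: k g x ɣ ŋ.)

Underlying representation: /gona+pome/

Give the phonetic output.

[gõna+põme]

Rule 1: /o/ before nasal /n/ → [õ]
Rule 1: /o/ before nasal /m/ → [õ]
After rule 1: gõna+põme
Rule 2: no segment meets the rule's conditions; no change.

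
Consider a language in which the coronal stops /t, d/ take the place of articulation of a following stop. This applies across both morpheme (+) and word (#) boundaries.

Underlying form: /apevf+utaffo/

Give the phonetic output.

[apevf+utaffo]

no segment meets the rule's conditions; no change.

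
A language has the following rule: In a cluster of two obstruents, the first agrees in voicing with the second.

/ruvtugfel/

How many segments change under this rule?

2

/v/ before /t/ (voiceless) → [f]
/g/ before /f/ (voiceless) → [k]
2 segments change.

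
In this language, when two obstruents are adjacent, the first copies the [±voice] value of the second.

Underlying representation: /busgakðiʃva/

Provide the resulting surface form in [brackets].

/s/ before /g/ (voiced) → [z]
/k/ before /ð/ (voiced) → [g]
/ʃ/ before /v/ (voiced) → [ʒ]

[buzgagðiʒva]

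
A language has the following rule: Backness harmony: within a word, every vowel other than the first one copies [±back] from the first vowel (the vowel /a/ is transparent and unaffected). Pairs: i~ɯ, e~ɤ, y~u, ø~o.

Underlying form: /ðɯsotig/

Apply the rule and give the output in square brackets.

[ðɯsotɯg]

/i/ harmonizes with /ɯ/ ([+back]) → [ɯ]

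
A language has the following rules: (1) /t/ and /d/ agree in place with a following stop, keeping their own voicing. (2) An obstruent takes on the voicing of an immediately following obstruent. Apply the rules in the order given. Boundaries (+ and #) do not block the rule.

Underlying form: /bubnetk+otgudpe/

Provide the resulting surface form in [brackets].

Rule 1: /t/ before /k/ (velar) → [k]
Rule 1: /t/ before /g/ (velar) → [k]
Rule 1: /d/ before /p/ (labial) → [b]
After rule 1: bubnekk+okgubpe
Rule 2: /k/ before /g/ (voiced) → [g]
Rule 2: /b/ before /p/ (voiceless) → [p]

[bubnekk+ogguppe]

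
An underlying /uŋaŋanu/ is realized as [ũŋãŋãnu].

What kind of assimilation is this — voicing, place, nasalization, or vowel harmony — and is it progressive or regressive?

/u/→[ũ] /a/→[ã] /a/→[ã].
Each target copies a feature from the following segment, so the direction is regressive.

nasalization, regressive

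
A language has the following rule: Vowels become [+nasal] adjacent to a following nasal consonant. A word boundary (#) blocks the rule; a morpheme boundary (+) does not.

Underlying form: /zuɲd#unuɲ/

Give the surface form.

/u/ before nasal /ɲ/ → [ũ]
/u/ before nasal /n/ → [ũ]
/u/ before nasal /ɲ/ → [ũ]

[zũɲd#ũnũɲ]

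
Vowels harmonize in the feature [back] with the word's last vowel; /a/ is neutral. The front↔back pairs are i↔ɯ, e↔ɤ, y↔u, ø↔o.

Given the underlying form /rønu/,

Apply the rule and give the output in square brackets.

[ronu]

/ø/ harmonizes with /u/ ([+back]) → [o]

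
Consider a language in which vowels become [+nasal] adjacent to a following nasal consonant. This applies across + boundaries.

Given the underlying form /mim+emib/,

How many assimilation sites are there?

2

/i/ before nasal /m/ → [ĩ]
/e/ before nasal /m/ → [ẽ]
2 segments change.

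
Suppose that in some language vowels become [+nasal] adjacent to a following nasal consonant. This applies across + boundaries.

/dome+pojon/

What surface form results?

/o/ before nasal /m/ → [õ]
/o/ before nasal /n/ → [õ]

[dõme+pojõn]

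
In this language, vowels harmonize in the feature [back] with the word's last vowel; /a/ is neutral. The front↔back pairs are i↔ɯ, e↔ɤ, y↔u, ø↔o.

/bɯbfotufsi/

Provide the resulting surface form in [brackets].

/ɯ/ harmonizes with /i/ ([-back]) → [i]
/o/ harmonizes with /i/ ([-back]) → [ø]
/u/ harmonizes with /i/ ([-back]) → [y]

[bibføtyfsi]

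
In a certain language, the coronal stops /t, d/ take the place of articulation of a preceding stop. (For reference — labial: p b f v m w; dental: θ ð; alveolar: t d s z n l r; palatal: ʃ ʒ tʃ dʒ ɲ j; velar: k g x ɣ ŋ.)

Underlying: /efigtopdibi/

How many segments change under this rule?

2

/t/ after /g/ (velar) → [k]
/d/ after /p/ (labial) → [b]
2 segments change.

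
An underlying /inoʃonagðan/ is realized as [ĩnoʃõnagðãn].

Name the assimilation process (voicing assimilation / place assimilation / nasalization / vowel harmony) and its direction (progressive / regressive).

nasalization, regressive

/i/→[ĩ] /o/→[õ] /a/→[ã].
Each target copies a feature from the following segment, so the direction is regressive.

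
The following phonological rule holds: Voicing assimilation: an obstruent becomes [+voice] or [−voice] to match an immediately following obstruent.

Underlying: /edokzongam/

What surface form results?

[edogzongam]

/k/ before /z/ (voiced) → [g]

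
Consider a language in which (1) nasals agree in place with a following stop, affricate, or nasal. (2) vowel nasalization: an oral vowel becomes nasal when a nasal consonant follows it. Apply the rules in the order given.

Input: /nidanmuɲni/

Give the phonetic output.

[nidãmmũnni]

Rule 1: /n/ before /m/ (labial) → [m]
Rule 1: /ɲ/ before /n/ (alveolar) → [n]
After rule 1: nidammunni
Rule 2: /a/ before nasal /m/ → [ã]
Rule 2: /u/ before nasal /n/ → [ũ]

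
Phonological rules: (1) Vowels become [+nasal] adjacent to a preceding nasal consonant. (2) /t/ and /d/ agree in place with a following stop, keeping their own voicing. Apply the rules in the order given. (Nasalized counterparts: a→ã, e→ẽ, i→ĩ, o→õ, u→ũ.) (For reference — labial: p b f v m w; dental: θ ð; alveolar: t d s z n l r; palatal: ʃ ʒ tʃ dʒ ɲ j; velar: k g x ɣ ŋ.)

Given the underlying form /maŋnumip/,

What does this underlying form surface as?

[mãŋnũmĩp]

Rule 1: /a/ after nasal /m/ → [ã]
Rule 1: /u/ after nasal /n/ → [ũ]
Rule 1: /i/ after nasal /m/ → [ĩ]
After rule 1: mãŋnũmĩp
Rule 2: no segment meets the rule's conditions; no change.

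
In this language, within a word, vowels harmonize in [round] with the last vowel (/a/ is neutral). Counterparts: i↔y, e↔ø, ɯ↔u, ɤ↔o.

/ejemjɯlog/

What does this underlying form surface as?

[øjømjulog]

/e/ harmonizes with /o/ ([+round]) → [ø]
/e/ harmonizes with /o/ ([+round]) → [ø]
/ɯ/ harmonizes with /o/ ([+round]) → [u]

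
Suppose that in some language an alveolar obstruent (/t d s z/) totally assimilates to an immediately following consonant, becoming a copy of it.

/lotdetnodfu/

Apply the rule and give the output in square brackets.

[loddennoffu]

/t/ before /d/ → [d] (total assimilation)
/t/ before /n/ → [n] (total assimilation)
/d/ before /f/ → [f] (total assimilation)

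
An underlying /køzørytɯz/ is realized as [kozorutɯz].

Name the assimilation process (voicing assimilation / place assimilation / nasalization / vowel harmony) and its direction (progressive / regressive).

/ø/→[o] /ø/→[o] /y/→[u].
Vowels agree with the last vowel, so the harmony is regressive.

vowel harmony, regressive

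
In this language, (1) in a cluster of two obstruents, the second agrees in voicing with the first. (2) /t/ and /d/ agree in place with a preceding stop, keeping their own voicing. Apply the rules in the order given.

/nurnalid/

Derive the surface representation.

Rule 1: no segment meets the rule's conditions; no change.
After rule 1: nurnalid
Rule 2: no segment meets the rule's conditions; no change.

[nurnalid]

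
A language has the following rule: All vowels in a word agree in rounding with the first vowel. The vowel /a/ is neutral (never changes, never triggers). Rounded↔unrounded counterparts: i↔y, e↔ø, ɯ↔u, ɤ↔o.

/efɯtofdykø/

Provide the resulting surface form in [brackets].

[efɯtɤfdike]

/o/ harmonizes with /e/ ([-round]) → [ɤ]
/y/ harmonizes with /e/ ([-round]) → [i]
/ø/ harmonizes with /e/ ([-round]) → [e]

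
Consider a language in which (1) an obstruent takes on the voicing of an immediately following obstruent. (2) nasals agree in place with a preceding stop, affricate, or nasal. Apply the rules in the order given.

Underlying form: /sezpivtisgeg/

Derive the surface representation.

Rule 1: /z/ before /p/ (voiceless) → [s]
Rule 1: /v/ before /t/ (voiceless) → [f]
Rule 1: /s/ before /g/ (voiced) → [z]
After rule 1: sespiftizgeg
Rule 2: no segment meets the rule's conditions; no change.

[sespiftizgeg]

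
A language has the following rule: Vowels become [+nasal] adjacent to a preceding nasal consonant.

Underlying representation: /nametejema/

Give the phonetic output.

/a/ after nasal /n/ → [ã]
/e/ after nasal /m/ → [ẽ]
/a/ after nasal /m/ → [ã]

[nãmẽtejemã]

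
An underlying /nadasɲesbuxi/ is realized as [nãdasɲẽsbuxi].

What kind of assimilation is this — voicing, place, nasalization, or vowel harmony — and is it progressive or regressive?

/a/→[ã] /e/→[ẽ].
Each target copies a feature from the preceding segment, so the direction is progressive.

nasalization, progressive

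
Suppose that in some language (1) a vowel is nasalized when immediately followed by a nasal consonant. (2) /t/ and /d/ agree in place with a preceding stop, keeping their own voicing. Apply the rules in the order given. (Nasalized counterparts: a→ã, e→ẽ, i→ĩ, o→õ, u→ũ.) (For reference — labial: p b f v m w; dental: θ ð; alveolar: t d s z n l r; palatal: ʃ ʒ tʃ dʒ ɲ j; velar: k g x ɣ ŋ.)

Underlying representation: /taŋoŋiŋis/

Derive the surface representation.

Rule 1: /a/ before nasal /ŋ/ → [ã]
Rule 1: /o/ before nasal /ŋ/ → [õ]
Rule 1: /i/ before nasal /ŋ/ → [ĩ]
After rule 1: tãŋõŋĩŋis
Rule 2: no segment meets the rule's conditions; no change.

[tãŋõŋĩŋis]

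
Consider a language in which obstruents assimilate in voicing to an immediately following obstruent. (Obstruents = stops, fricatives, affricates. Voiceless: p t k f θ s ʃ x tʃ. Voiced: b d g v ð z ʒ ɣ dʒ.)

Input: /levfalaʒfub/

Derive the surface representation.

[leffalaʃfub]

/v/ before /f/ (voiceless) → [f]
/ʒ/ before /f/ (voiceless) → [ʃ]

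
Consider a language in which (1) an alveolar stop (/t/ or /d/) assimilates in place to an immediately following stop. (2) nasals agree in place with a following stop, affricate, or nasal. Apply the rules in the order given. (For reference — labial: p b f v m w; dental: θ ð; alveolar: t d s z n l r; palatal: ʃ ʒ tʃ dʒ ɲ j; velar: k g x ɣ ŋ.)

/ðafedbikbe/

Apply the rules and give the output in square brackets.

[ðafebbikbe]

Rule 1: /d/ before /b/ (labial) → [b]
After rule 1: ðafebbikbe
Rule 2: no segment meets the rule's conditions; no change.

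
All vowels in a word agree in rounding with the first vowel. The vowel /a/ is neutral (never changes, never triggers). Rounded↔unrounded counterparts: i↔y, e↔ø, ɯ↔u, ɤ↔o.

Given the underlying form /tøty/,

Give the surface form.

[tøty]

no segment meets the rule's conditions; no change.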